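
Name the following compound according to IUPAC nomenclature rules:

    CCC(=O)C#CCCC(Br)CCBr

8,10-dibromodec-4-yn-3-one

The longest carbon chain that includes the carbonyl and the multiple bond has 10 carbons, so the parent hydride is decane.
A ketone (C=O on an internal carbon) is the principal characteristic group, giving the suffix -one.
The chain contains a C≡C triple bond, so the unsaturation ending is -yne.
Number the chain so that numbering from this end puts the carbonyl group at C-3 rather than C-8.
With this numbering: the carbonyl at C-3; the triple bond between C-4 and C-5; bromo groups at C-8 and C-10.
The name is 8,10-dibromodec-4-yn-3-one.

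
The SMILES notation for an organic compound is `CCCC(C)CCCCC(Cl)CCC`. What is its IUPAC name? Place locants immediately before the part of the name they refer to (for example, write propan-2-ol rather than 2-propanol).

4-chloro-9-methyldodecane

The longest continuous carbon chain has 12 atoms, so the parent hydride is dodecane.
The numbering direction is chosen so that the locant sets are identical either way, so the alphabetically earlier chloro substituent takes the lower locant (4 rather than 9).
This places a chloro group at C-4; a methyl group at C-9.
Substituent prefixes are cited in alphabetical order (multiplying prefixes like di-/tri- are ignored for ordering).
The name is 4-chloro-9-methyldodecane.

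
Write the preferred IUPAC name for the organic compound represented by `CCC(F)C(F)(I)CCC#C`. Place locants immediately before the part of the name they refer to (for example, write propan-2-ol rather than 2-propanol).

5,6-difluoro-5-iodooct-1-yne

Counting along the main chain through the multiple bond gives 8 carbons: the parent is octane.
There is one C≡C triple bond, indicated by the ending -yne.
The numbering direction is chosen so that numbering from this end puts the triple bond at C-1 rather than C-7.
With this numbering: the triple bond between C-1 and C-2; fluoro groups at C-5 and C-6; an iodo group at C-5.
The substituents are ordered alphabetically, ignoring any di-/tri- multipliers.
Assembling the pieces gives 5,6-difluoro-5-iodooct-1-yne.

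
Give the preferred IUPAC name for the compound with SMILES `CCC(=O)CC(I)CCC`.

5-iodooctan-3-one

The longest chain bearing the carbonyl is 8 carbons long (octane).
The principal characteristic group is a ketone (C=O on an internal carbon), named with the suffix -one.
Choose the numbering such that numbering from this end puts the carbonyl group at C-3 rather than C-6.
With this numbering: the carbonyl at C-3; an iodo group at C-5.
Assembling the pieces gives 5-iodooctan-3-one.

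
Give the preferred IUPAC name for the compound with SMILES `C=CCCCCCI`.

7-iodohept-1-ene

Counting along the main chain through the multiple bond gives 7 carbons: the parent is heptane.
The chain contains a C=C double bond, so the unsaturation ending is -ene.
Number the chain so that numbering from this end puts the double bond at C-1 rather than C-6.
With this numbering: the double bond between C-1 and C-2; an iodo group at C-7.
Assembling the pieces gives 7-iodohept-1-ene.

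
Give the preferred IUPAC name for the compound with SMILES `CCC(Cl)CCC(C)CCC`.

3-chloro-6-methylnonane

The longest carbon chain is 9 atoms: the parent is nonane.
Number the chain so that the substituent locant set {3,6} is lower than {4,7} at the first point of difference.
That gives a chloro group at C-3; a methyl group at C-6.
Prefixes are listed alphabetically: chloro, methyl.
Putting it together: 3-chloro-6-methylnonane.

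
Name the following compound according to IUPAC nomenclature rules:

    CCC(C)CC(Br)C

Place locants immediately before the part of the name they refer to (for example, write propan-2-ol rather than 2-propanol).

The parent chain contains 6 carbons (hexane).
The numbering direction is chosen so that the substituent locant set {2,4} is lower than {3,5} at the first point of difference.
This places a bromo group at C-2; a methyl group at C-4.
The substituents are ordered alphabetically, ignoring any di-/tri- multipliers.
Putting it together: 2-bromo-4-methylhexane.

2-bromo-4-methylhexane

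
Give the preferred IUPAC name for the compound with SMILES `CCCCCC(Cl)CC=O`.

3-chlorooctanal

Counting along the main chain through the –CHO group gives 8 carbons: the parent is octane.
The principal characteristic group is an aldehyde (terminal –CHO), named with the suffix -al.
The numbering direction is chosen so that the aldehyde carbon is C-1 by definition.
With this numbering: a chloro group at C-3.
Putting it together: 3-chlorooctanal.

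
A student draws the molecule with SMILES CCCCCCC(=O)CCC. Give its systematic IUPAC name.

The longest carbon chain that includes the carbonyl has 10 carbons, so the parent hydride is decane.
A ketone (C=O on an internal carbon) is the principal characteristic group, giving the suffix -one.
The numbering direction is chosen so that numbering from this end puts the carbonyl group at C-4 rather than C-7.
With this numbering: the carbonyl at C-4.
Assembling the pieces gives decan-4-one.

decan-4-one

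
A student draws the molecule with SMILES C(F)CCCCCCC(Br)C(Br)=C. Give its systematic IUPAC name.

2,3-dibromo-10-fluorodec-1-ene

The longest carbon chain that includes the multiple bond has 10 carbons, so the parent hydride is decane.
The chain contains a C=C double bond, so the unsaturation ending is -ene.
Choose the numbering such that numbering from this end puts the double bond at C-1 rather than C-9.
That gives the double bond between C-1 and C-2; bromo groups at C-2 and C-3; a fluoro group at C-10.
The substituents are ordered alphabetically, ignoring any di-/tri- multipliers.
The name is 2,3-dibromo-10-fluorodec-1-ene.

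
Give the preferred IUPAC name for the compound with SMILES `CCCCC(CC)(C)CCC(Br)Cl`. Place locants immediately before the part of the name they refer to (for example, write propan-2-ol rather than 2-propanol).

The longest carbon chain is 8 atoms: the parent is octane.
Number the chain so that the substituent locant set {1,1,4,4} is lower than {5,5,8,8} at the first point of difference.
That gives a bromo group at C-1; a chloro group at C-1; an ethyl group at C-4; a methyl group at C-4.
Prefixes are listed alphabetically: bromo, chloro, ethyl, methyl.
The name is 1-bromo-1-chloro-4-ethyl-4-methyloctane.

1-bromo-1-chloro-4-ethyl-4-methyloctane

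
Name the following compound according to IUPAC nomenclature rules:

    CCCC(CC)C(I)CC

The longest carbon chain is 7 atoms: the parent is heptane.
The numbering direction is chosen so that the substituent locant set {3,4} is lower than {4,5} at the first point of difference.
This places an ethyl group at C-4; an iodo group at C-3.
Prefixes are listed alphabetically: ethyl, iodo.
Putting it together: 4-ethyl-3-iodoheptane.

4-ethyl-3-iodoheptane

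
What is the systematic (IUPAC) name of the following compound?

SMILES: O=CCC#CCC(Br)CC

The longest carbon chain that includes the –CHO group and the multiple bond has 8 carbons, so the parent hydride is octane.
The principal characteristic group is an aldehyde (terminal –CHO), named with the suffix -al.
The chain contains a C≡C triple bond, so the unsaturation ending is -yne.
Choose the numbering such that the aldehyde carbon is C-1 by definition.
That gives the triple bond between C-3 and C-4; a bromo group at C-6.
The name is 6-bromooct-3-ynal.

6-bromooct-3-ynal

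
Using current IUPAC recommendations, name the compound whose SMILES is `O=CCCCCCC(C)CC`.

The longest chain bearing the –CHO group is 9 carbons long (nonane).
The highest-priority functional group is an aldehyde (terminal –CHO), so the name ends in -al.
Choose the numbering such that the aldehyde carbon is C-1 by definition.
This places a methyl group at C-7.
The name is 7-methylnonanal.

7-methylnonanal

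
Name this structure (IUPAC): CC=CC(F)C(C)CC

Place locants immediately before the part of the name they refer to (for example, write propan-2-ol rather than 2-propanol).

The longest chain bearing the multiple bond is 7 carbons long (heptane).
The chain contains a C=C double bond, so the unsaturation ending is -ene.
The numbering direction is chosen so that numbering from this end puts the double bond at C-2 rather than C-5.
This places the double bond between C-2 and C-3; a fluoro group at C-4; a methyl group at C-5.
The substituents are ordered alphabetically, ignoring any di-/tri- multipliers.
Assembling the pieces gives 4-fluoro-5-methylhept-2-ene.

4-fluoro-5-methylhept-2-ene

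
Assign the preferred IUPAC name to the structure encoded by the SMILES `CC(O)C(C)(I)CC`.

3-iodo-3-methylpentan-2-ol

The longest carbon chain that includes the –OH group has 5 carbons, so the parent hydride is pentane.
The principal characteristic group is an alcohol (–OH), named with the suffix -ol.
The numbering direction is chosen so that numbering from this end puts the hydroxyl group at C-2 rather than C-4.
That gives the hydroxyl at C-2; an iodo group at C-3; a methyl group at C-3.
Substituent prefixes are cited in alphabetical order (multiplying prefixes like di-/tri- are ignored for ordering).
Putting it together: 3-iodo-3-methylpentan-2-ol.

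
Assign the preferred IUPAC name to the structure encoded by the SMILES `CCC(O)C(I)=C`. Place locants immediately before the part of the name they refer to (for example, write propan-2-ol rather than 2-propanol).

2-iodopent-1-en-3-ol

The longest carbon chain that includes the –OH group and the multiple bond has 5 carbons, so the parent hydride is pentane.
An alcohol (–OH) is the principal characteristic group, giving the suffix -ol.
The chain contains a C=C double bond, so the unsaturation ending is -ene.
Number the chain so that numbering from this end puts the double bond at C-1 rather than C-4.
With this numbering: the hydroxyl at C-3; the double bond between C-1 and C-2; an iodo group at C-2.
Putting it together: 2-iodopent-1-en-3-ol.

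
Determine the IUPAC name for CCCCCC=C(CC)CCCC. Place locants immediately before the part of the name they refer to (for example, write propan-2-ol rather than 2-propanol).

5-ethylundec-5-ene

The longest carbon chain that includes the multiple bond has 11 carbons, so the parent hydride is undecane.
The chain contains a C=C double bond, so the unsaturation ending is -ene.
Number the chain so that numbering from this end puts the double bond at C-5 rather than C-6.
This places the double bond between C-5 and C-6; an ethyl group at C-5.
Putting it together: 5-ethylundec-5-ene.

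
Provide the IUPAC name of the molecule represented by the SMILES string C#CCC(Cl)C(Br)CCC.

The longest carbon chain that includes the multiple bond has 8 carbons, so the parent hydride is octane.
The chain contains a C≡C triple bond, so the unsaturation ending is -yne.
The numbering direction is chosen so that numbering from this end puts the triple bond at C-1 rather than C-7.
That gives the triple bond between C-1 and C-2; a bromo group at C-5; a chloro group at C-4.
The substituents are ordered alphabetically, ignoring any di-/tri- multipliers.
The name is 5-bromo-4-chlorooct-1-yne.

5-bromo-4-chlorooct-1-yne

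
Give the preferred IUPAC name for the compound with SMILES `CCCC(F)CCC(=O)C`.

The longest chain bearing the carbonyl is 8 carbons long (octane).
The highest-priority functional group is a ketone (C=O on an internal carbon), so the name ends in -one.
The numbering direction is chosen so that numbering from this end puts the carbonyl group at C-2 rather than C-7.
That gives the carbonyl at C-2; a fluoro group at C-5.
Assembling the pieces gives 5-fluorooctan-2-one.

5-fluorooctan-2-one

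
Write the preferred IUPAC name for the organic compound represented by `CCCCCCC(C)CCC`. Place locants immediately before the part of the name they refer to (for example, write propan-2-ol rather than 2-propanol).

The longest continuous carbon chain has 10 atoms, so the parent hydride is decane.
Number the chain so that the substituent locant set {4} is lower than {7} at the first point of difference.
That gives a methyl group at C-4.
Assembling the pieces gives 4-methyldecane.

4-methyldecane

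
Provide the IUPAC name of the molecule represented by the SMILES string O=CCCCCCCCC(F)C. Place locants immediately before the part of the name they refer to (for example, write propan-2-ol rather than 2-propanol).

9-fluorodecanal

The longest chain bearing the –CHO group is 10 carbons long (decane).
The principal characteristic group is an aldehyde (terminal –CHO), named with the suffix -al.
Number the chain so that the aldehyde carbon is C-1 by definition.
With this numbering: a fluoro group at C-9.
Assembling the pieces gives 9-fluorodecanal.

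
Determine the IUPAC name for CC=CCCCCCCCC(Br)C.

11-bromododec-2-ene

The longest chain bearing the multiple bond is 12 carbons long (dodecane).
There is one C=C double bond, indicated by the ending -ene.
The numbering direction is chosen so that numbering from this end puts the double bond at C-2 rather than C-10.
That gives the double bond between C-2 and C-3; a bromo group at C-11.
Assembling the pieces gives 11-bromododec-2-ene.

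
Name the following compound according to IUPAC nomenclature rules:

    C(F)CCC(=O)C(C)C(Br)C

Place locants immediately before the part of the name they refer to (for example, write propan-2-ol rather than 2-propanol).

6-bromo-1-fluoro-5-methylheptan-4-one

Counting along the main chain through the carbonyl gives 7 carbons: the parent is heptane.
The principal characteristic group is a ketone (C=O on an internal carbon), named with the suffix -one.
The numbering direction is chosen so that the substituent locant set {1,5,6} is lower than {2,3,7} at the first point of difference.
This places the carbonyl at C-4; a bromo group at C-6; a fluoro group at C-1; a methyl group at C-5.
Substituent prefixes are cited in alphabetical order (multiplying prefixes like di-/tri- are ignored for ordering).
The name is 6-bromo-1-fluoro-5-methylheptan-4-one.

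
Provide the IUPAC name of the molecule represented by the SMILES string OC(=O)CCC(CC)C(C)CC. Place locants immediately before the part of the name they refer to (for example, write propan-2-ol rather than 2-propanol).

The longest carbon chain that includes the –COOH group has 7 carbons, so the parent hydride is heptane.
The principal characteristic group is a carboxylic acid (terminal –COOH), named with the suffix -oic acid.
Choose the numbering such that the carboxylic acid carbon is C-1 by definition.
This places an ethyl group at C-4; a methyl group at C-5.
Prefixes are listed alphabetically: ethyl, methyl.
The name is 4-ethyl-5-methylheptanoic acid.

4-ethyl-5-methylheptanoic acid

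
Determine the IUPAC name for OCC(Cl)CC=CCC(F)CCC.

2-chloro-7-fluorodec-4-en-1-ol

Counting along the main chain through the –OH group and the multiple bond gives 10 carbons: the parent is decane.
An alcohol (–OH) is the principal characteristic group, giving the suffix -ol.
A C=C double bond in the chain gives the infix -ene-.
The numbering direction is chosen so that numbering from this end puts the hydroxyl group at C-1 rather than C-10.
With this numbering: the hydroxyl at C-1; the double bond between C-4 and C-5; a chloro group at C-2; a fluoro group at C-7.
Prefixes are listed alphabetically: chloro, fluoro.
Putting it together: 2-chloro-7-fluorodec-4-en-1-ol.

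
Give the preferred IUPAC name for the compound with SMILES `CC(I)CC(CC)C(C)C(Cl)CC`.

6-chloro-4-ethyl-2-iodo-5-methyloctane

The longest carbon chain is 8 atoms: the parent is octane.
Choose the numbering such that the substituent locant set {2,4,5,6} is lower than {3,4,5,7} at the first point of difference.
With this numbering: a chloro group at C-6; an ethyl group at C-4; an iodo group at C-2; a methyl group at C-5.
The substituents are ordered alphabetically, ignoring any di-/tri- multipliers.
Putting it together: 6-chloro-4-ethyl-2-iodo-5-methyloctane.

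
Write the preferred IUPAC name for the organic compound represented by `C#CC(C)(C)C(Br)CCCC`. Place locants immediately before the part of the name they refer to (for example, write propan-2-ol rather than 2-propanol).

4-bromo-3,3-dimethyloct-1-yne

The longest carbon chain that includes the multiple bond has 8 carbons, so the parent hydride is octane.
There is one C≡C triple bond, indicated by the ending -yne.
Number the chain so that numbering from this end puts the triple bond at C-1 rather than C-7.
This places the triple bond between C-1 and C-2; a bromo group at C-4; two methyl groups at C-3.
The substituents are ordered alphabetically, ignoring any di-/tri- multipliers.
Assembling the pieces gives 4-bromo-3,3-dimethyloct-1-yne.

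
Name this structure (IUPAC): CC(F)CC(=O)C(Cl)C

2-chloro-5-fluorohexan-3-one

Counting along the main chain through the carbonyl gives 6 carbons: the parent is hexane.
A ketone (C=O on an internal carbon) is the principal characteristic group, giving the suffix -one.
Choose the numbering such that numbering from this end puts the carbonyl group at C-3 rather than C-4.
With this numbering: the carbonyl at C-3; a chloro group at C-2; a fluoro group at C-5.
Prefixes are listed alphabetically: chloro, fluoro.
The name is 2-chloro-5-fluorohexan-3-one.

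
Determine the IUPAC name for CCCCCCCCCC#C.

undec-1-yne

The longest chain bearing the multiple bond is 11 carbons long (undecane).
The chain contains a C≡C triple bond, so the unsaturation ending is -yne.
Number the chain so that numbering from this end puts the triple bond at C-1 rather than C-10.
This places the triple bond between C-1 and C-2.
Assembling the pieces gives undec-1-yne.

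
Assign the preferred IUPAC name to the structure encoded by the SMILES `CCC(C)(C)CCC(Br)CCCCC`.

The longest continuous carbon chain has 11 atoms, so the parent hydride is undecane.
Number the chain so that the substituent locant set {3,3,6} is lower than {6,9,9} at the first point of difference.
That gives a bromo group at C-6; two methyl groups at C-3.
Substituent prefixes are cited in alphabetical order (multiplying prefixes like di-/tri- are ignored for ordering).
Assembling the pieces gives 6-bromo-3,3-dimethylundecane.

6-bromo-3,3-dimethylundecane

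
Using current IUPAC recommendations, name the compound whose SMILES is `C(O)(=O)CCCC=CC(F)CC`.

7-fluoronon-5-enoic acid

Counting along the main chain through the –COOH group and the multiple bond gives 9 carbons: the parent is nonane.
A carboxylic acid (terminal –COOH) is the principal characteristic group, giving the suffix -oic acid.
There is one C=C double bond, indicated by the ending -ene.
Choose the numbering such that the carboxylic acid carbon is C-1 by definition.
This places the double bond between C-5 and C-6; a fluoro group at C-7.
Putting it together: 7-fluoronon-5-enoic acid.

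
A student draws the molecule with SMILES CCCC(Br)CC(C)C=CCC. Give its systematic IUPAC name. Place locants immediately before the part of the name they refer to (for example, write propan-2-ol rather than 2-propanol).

Counting along the main chain through the multiple bond gives 10 carbons: the parent is decane.
The chain contains a C=C double bond, so the unsaturation ending is -ene.
Number the chain so that numbering from this end puts the double bond at C-3 rather than C-7.
That gives the double bond between C-3 and C-4; a bromo group at C-7; a methyl group at C-5.
Prefixes are listed alphabetically: bromo, methyl.
Putting it together: 7-bromo-5-methyldec-3-ene.

7-bromo-5-methyldec-3-ene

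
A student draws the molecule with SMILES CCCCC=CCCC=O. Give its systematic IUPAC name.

non-4-enal

The longest carbon chain that includes the –CHO group and the multiple bond has 9 carbons, so the parent hydride is nonane.
The principal characteristic group is an aldehyde (terminal –CHO), named with the suffix -al.
There is one C=C double bond, indicated by the ending -ene.
Choose the numbering such that the aldehyde carbon is C-1 by definition.
That gives the double bond between C-4 and C-5.
The name is non-4-enal.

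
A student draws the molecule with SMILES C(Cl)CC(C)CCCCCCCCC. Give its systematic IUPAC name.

The longest continuous carbon chain has 12 atoms, so the parent hydride is dodecane.
The numbering direction is chosen so that the substituent locant set {1,3} is lower than {10,12} at the first point of difference.
That gives a chloro group at C-1; a methyl group at C-3.
The substituents are ordered alphabetically, ignoring any di-/tri- multipliers.
Assembling the pieces gives 1-chloro-3-methyldodecane.

1-chloro-3-methyldodecane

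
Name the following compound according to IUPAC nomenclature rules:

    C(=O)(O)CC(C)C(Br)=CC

4-bromo-3-methylhex-4-enoic acid

Counting along the main chain through the –COOH group and the multiple bond gives 6 carbons: the parent is hexane.
The principal characteristic group is a carboxylic acid (terminal –COOH), named with the suffix -oic acid.
The chain contains a C=C double bond, so the unsaturation ending is -ene.
Number the chain so that the carboxylic acid carbon is C-1 by definition.
With this numbering: the double bond between C-4 and C-5; a bromo group at C-4; a methyl group at C-3.
Substituent prefixes are cited in alphabetical order (multiplying prefixes like di-/tri- are ignored for ordering).
The name is 4-bromo-3-methylhex-4-enoic acid.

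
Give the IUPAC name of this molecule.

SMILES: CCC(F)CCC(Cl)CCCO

Counting along the main chain through the –OH group gives 9 carbons: the parent is nonane.
The highest-priority functional group is an alcohol (–OH), so the name ends in -ol.
The numbering direction is chosen so that numbering from this end puts the hydroxyl group at C-1 rather than C-9.
With this numbering: the hydroxyl at C-1; a chloro group at C-4; a fluoro group at C-7.
The substituents are ordered alphabetically, ignoring any di-/tri- multipliers.
Assembling the pieces gives 4-chloro-7-fluorononan-1-ol.

4-chloro-7-fluorononan-1-ol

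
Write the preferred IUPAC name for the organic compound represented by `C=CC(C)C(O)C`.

The longest chain bearing the –OH group and the multiple bond is 5 carbons long (pentane).
The principal characteristic group is an alcohol (–OH), named with the suffix -ol.
There is one C=C double bond, indicated by the ending -ene.
The numbering direction is chosen so that numbering from this end puts the hydroxyl group at C-2 rather than C-4.
That gives the hydroxyl at C-2; the double bond between C-4 and C-5; a methyl group at C-3.
Assembling the pieces gives 3-methylpent-4-en-2-ol.

3-methylpent-4-en-2-ol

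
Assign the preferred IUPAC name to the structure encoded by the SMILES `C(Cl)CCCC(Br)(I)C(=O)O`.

2-bromo-6-chloro-2-iodohexanoic acid

The longest carbon chain that includes the –COOH group has 6 carbons, so the parent hydride is hexane.
The highest-priority functional group is a carboxylic acid (terminal –COOH), so the name ends in -oic acid.
Choose the numbering such that the carboxylic acid carbon is C-1 by definition.
That gives a bromo group at C-2; a chloro group at C-6; an iodo group at C-2.
Prefixes are listed alphabetically: bromo, chloro, iodo.
Assembling the pieces gives 2-bromo-6-chloro-2-iodohexanoic acid.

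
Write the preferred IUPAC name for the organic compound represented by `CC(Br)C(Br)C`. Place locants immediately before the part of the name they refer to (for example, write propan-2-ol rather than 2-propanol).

2,3-dibromobutane

The longest continuous carbon chain has 4 atoms, so the parent hydride is butane.
Both numbering directions give the same locant set; either may be used.
This places bromo groups at C-2 and C-3.
Putting it together: 2,3-dibromobutane.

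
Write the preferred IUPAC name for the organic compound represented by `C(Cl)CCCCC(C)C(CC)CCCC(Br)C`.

11-bromo-1-chloro-7-ethyl-6-methyldodecane

The parent chain contains 12 carbons (dodecane).
The numbering direction is chosen so that the substituent locant set {1,6,7,11} is lower than {2,6,7,12} at the first point of difference.
That gives a bromo group at C-11; a chloro group at C-1; an ethyl group at C-7; a methyl group at C-6.
Substituent prefixes are cited in alphabetical order (multiplying prefixes like di-/tri- are ignored for ordering).
Assembling the pieces gives 11-bromo-1-chloro-7-ethyl-6-methyldodecane.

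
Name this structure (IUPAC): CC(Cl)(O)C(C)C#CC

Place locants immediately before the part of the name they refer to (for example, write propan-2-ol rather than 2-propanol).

The longest carbon chain that includes the –OH group and the multiple bond has 6 carbons, so the parent hydride is hexane.
The principal characteristic group is an alcohol (–OH), named with the suffix -ol.
There is one C≡C triple bond, indicated by the ending -yne.
Number the chain so that numbering from this end puts the hydroxyl group at C-2 rather than C-5.
That gives the hydroxyl at C-2; the triple bond between C-4 and C-5; a chloro group at C-2; a methyl group at C-3.
Substituent prefixes are cited in alphabetical order (multiplying prefixes like di-/tri- are ignored for ordering).
The name is 2-chloro-3-methylhex-4-yn-2-ol.

2-chloro-3-methylhex-4-yn-2-ol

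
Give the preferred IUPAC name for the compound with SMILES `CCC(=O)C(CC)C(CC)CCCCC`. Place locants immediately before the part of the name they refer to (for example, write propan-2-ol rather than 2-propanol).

Counting along the main chain through the carbonyl gives 10 carbons: the parent is decane.
The highest-priority functional group is a ketone (C=O on an internal carbon), so the name ends in -one.
Choose the numbering such that numbering from this end puts the carbonyl group at C-3 rather than C-8.
With this numbering: the carbonyl at C-3; ethyl groups at C-4 and C-5.
Putting it together: 4,5-diethyldecan-3-one.

4,5-diethyldecan-3-one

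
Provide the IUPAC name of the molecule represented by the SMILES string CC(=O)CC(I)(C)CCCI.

Counting along the main chain through the carbonyl gives 7 carbons: the parent is heptane.
A ketone (C=O on an internal carbon) is the principal characteristic group, giving the suffix -one.
Choose the numbering such that numbering from this end puts the carbonyl group at C-2 rather than C-6.
This places the carbonyl at C-2; iodo groups at C-4 and C-7; a methyl group at C-4.
Substituent prefixes are cited in alphabetical order (multiplying prefixes like di-/tri- are ignored for ordering).
Assembling the pieces gives 4,7-diiodo-4-methylheptan-2-one.

4,7-diiodo-4-methylheptan-2-one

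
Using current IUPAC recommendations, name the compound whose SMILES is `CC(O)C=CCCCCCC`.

The longest chain bearing the –OH group and the multiple bond is 10 carbons long (decane).
The principal characteristic group is an alcohol (–OH), named with the suffix -ol.
The chain contains a C=C double bond, so the unsaturation ending is -ene.
Number the chain so that numbering from this end puts the hydroxyl group at C-2 rather than C-9.
With this numbering: the hydroxyl at C-2; the double bond between C-3 and C-4.
Assembling the pieces gives dec-3-en-2-ol.

dec-3-en-2-ol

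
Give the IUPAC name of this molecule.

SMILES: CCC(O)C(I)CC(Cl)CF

6-chloro-7-fluoro-4-iodoheptan-3-ol

Counting along the main chain through the –OH group gives 7 carbons: the parent is heptane.
The highest-priority functional group is an alcohol (–OH), so the name ends in -ol.
Number the chain so that numbering from this end puts the hydroxyl group at C-3 rather than C-5.
That gives the hydroxyl at C-3; a chloro group at C-6; a fluoro group at C-7; an iodo group at C-4.
Substituent prefixes are cited in alphabetical order (multiplying prefixes like di-/tri- are ignored for ordering).
Assembling the pieces gives 6-chloro-7-fluoro-4-iodoheptan-3-ol.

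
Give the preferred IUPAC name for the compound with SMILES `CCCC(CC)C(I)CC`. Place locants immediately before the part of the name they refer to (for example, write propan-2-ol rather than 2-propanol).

4-ethyl-3-iodoheptane

The longest continuous carbon chain has 7 atoms, so the parent hydride is heptane.
Choose the numbering such that the substituent locant set {3,4} is lower than {4,5} at the first point of difference.
That gives an ethyl group at C-4; an iodo group at C-3.
The substituents are ordered alphabetically, ignoring any di-/tri- multipliers.
Assembling the pieces gives 4-ethyl-3-iodoheptane.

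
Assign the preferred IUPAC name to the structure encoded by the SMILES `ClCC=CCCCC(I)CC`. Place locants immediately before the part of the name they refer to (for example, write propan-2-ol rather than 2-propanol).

1-chloro-7-iodonon-2-ene

The longest chain bearing the multiple bond is 9 carbons long (nonane).
There is one C=C double bond, indicated by the ending -ene.
The numbering direction is chosen so that numbering from this end puts the double bond at C-2 rather than C-7.
That gives the double bond between C-2 and C-3; a chloro group at C-1; an iodo group at C-7.
The substituents are ordered alphabetically, ignoring any di-/tri- multipliers.
Putting it together: 1-chloro-7-iodonon-2-ene.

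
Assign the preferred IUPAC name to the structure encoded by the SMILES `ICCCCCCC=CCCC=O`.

The longest chain bearing the –CHO group and the multiple bond is 11 carbons long (undecane).
The principal characteristic group is an aldehyde (terminal –CHO), named with the suffix -al.
The chain contains a C=C double bond, so the unsaturation ending is -ene.
The numbering direction is chosen so that the aldehyde carbon is C-1 by definition.
That gives the double bond between C-4 and C-5; an iodo group at C-11.
The name is 11-iodoundec-4-enal.

11-iodoundec-4-enal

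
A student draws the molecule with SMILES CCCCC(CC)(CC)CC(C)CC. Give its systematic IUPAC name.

The longest continuous carbon chain has 9 atoms, so the parent hydride is nonane.
Number the chain so that the substituent locant set {3,5,5} is lower than {5,5,7} at the first point of difference.
This places two ethyl groups at C-5; a methyl group at C-3.
Substituent prefixes are cited in alphabetical order (multiplying prefixes like di-/tri- are ignored for ordering).
The name is 5,5-diethyl-3-methylnonane.

5,5-diethyl-3-methylnonane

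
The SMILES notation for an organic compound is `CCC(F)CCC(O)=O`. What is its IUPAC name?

The longest carbon chain that includes the –COOH group has 6 carbons, so the parent hydride is hexane.
A carboxylic acid (terminal –COOH) is the principal characteristic group, giving the suffix -oic acid.
Choose the numbering such that the carboxylic acid carbon is C-1 by definition.
With this numbering: a fluoro group at C-4.
The name is 4-fluorohexanoic acid.

4-fluorohexanoic acid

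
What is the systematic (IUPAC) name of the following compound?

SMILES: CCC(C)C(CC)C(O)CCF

The longest carbon chain that includes the –OH group has 7 carbons, so the parent hydride is heptane.
The principal characteristic group is an alcohol (–OH), named with the suffix -ol.
Number the chain so that numbering from this end puts the hydroxyl group at C-3 rather than C-5.
With this numbering: the hydroxyl at C-3; an ethyl group at C-4; a fluoro group at C-1; a methyl group at C-5.
The substituents are ordered alphabetically, ignoring any di-/tri- multipliers.
Assembling the pieces gives 4-ethyl-1-fluoro-5-methylheptan-3-ol.

4-ethyl-1-fluoro-5-methylheptan-3-ol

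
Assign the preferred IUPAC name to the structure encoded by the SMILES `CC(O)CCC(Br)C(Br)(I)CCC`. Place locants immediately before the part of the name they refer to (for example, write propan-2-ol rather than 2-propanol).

5,6-dibromo-6-iodononan-2-ol

The longest carbon chain that includes the –OH group has 9 carbons, so the parent hydride is nonane.
An alcohol (–OH) is the principal characteristic group, giving the suffix -ol.
Number the chain so that numbering from this end puts the hydroxyl group at C-2 rather than C-8.
This places the hydroxyl at C-2; bromo groups at C-5 and C-6; an iodo group at C-6.
The substituents are ordered alphabetically, ignoring any di-/tri- multipliers.
Assembling the pieces gives 5,6-dibromo-6-iodononan-2-ol.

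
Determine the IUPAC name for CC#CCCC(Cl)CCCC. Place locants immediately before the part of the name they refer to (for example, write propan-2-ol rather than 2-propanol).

Counting along the main chain through the multiple bond gives 10 carbons: the parent is decane.
The chain contains a C≡C triple bond, so the unsaturation ending is -yne.
The numbering direction is chosen so that numbering from this end puts the triple bond at C-2 rather than C-8.
With this numbering: the triple bond between C-2 and C-3; a chloro group at C-6.
The name is 6-chlorodec-2-yne.

6-chlorodec-2-yne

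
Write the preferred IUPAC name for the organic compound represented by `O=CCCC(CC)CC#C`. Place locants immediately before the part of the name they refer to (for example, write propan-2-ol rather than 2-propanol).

4-ethylhept-6-ynal

The longest chain bearing the –CHO group and the multiple bond is 7 carbons long (heptane).
An aldehyde (terminal –CHO) is the principal characteristic group, giving the suffix -al.
The chain contains a C≡C triple bond, so the unsaturation ending is -yne.
Choose the numbering such that the aldehyde carbon is C-1 by definition.
That gives the triple bond between C-6 and C-7; an ethyl group at C-4.
The name is 4-ethylhept-6-ynal.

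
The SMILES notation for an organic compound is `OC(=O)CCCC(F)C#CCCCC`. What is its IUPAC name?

The longest carbon chain that includes the –COOH group and the multiple bond has 11 carbons, so the parent hydride is undecane.
A carboxylic acid (terminal –COOH) is the principal characteristic group, giving the suffix -oic acid.
A C≡C triple bond in the chain gives the infix -yne-.
The numbering direction is chosen so that the carboxylic acid carbon is C-1 by definition.
This places the triple bond between C-6 and C-7; a fluoro group at C-5.
Assembling the pieces gives 5-fluoroundec-6-ynoic acid.

5-fluoroundec-6-ynoic acid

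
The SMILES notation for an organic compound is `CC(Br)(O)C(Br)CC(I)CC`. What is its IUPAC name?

2,3-dibromo-5-iodoheptan-2-ol

The longest chain bearing the –OH group is 7 carbons long (heptane).
The highest-priority functional group is an alcohol (–OH), so the name ends in -ol.
Choose the numbering such that numbering from this end puts the hydroxyl group at C-2 rather than C-6.
This places the hydroxyl at C-2; bromo groups at C-2 and C-3; an iodo group at C-5.
Substituent prefixes are cited in alphabetical order (multiplying prefixes like di-/tri- are ignored for ordering).
Putting it together: 2,3-dibromo-5-iodoheptan-2-ol.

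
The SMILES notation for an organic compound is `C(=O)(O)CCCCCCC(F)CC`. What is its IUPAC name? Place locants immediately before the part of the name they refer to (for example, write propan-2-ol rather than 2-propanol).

8-fluorodecanoic acid

The longest carbon chain that includes the –COOH group has 10 carbons, so the parent hydride is decane.
A carboxylic acid (terminal –COOH) is the principal characteristic group, giving the suffix -oic acid.
Choose the numbering such that the carboxylic acid carbon is C-1 by definition.
With this numbering: a fluoro group at C-8.
The name is 8-fluorodecanoic acid.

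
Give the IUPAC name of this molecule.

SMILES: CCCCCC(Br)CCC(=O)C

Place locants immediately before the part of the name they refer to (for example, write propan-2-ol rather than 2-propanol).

5-bromodecan-2-one

Counting along the main chain through the carbonyl gives 10 carbons: the parent is decane.
The principal characteristic group is a ketone (C=O on an internal carbon), named with the suffix -one.
Choose the numbering such that numbering from this end puts the carbonyl group at C-2 rather than C-9.
With this numbering: the carbonyl at C-2; a bromo group at C-5.
Putting it together: 5-bromodecan-2-one.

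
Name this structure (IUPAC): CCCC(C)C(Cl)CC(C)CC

5-chloro-3,6-dimethylnonane

The longest continuous carbon chain has 9 atoms, so the parent hydride is nonane.
Number the chain so that the substituent locant set {3,5,6} is lower than {4,5,7} at the first point of difference.
This places a chloro group at C-5; methyl groups at C-3 and C-6.
Prefixes are listed alphabetically: chloro, methyl.
Assembling the pieces gives 5-chloro-3,6-dimethylnonane.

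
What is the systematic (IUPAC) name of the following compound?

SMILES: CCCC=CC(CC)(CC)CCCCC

6,6-diethylundec-4-ene

Counting along the main chain through the multiple bond gives 11 carbons: the parent is undecane.
The chain contains a C=C double bond, so the unsaturation ending is -ene.
Number the chain so that numbering from this end puts the double bond at C-4 rather than C-7.
With this numbering: the double bond between C-4 and C-5; two ethyl groups at C-6.
Assembling the pieces gives 6,6-diethylundec-4-ene.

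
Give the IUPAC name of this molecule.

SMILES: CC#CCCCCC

oct-2-yne

The longest chain bearing the multiple bond is 8 carbons long (octane).
There is one C≡C triple bond, indicated by the ending -yne.
The numbering direction is chosen so that numbering from this end puts the triple bond at C-2 rather than C-6.
With this numbering: the triple bond between C-2 and C-3.
The name is oct-2-yne.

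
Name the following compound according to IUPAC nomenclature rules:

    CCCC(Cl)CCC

4-chloroheptane

The longest continuous carbon chain has 7 atoms, so the parent hydride is heptane.
Both numbering directions give the same locant set; either may be used.
With this numbering: a chloro group at C-4.
The name is 4-chloroheptane.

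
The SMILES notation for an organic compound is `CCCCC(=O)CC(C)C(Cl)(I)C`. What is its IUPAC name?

The longest chain bearing the carbonyl is 9 carbons long (nonane).
The highest-priority functional group is a ketone (C=O on an internal carbon), so the name ends in -one.
Number the chain so that the substituent locant set {2,2,3} is lower than {7,8,8} at the first point of difference.
This places the carbonyl at C-5; a chloro group at C-2; an iodo group at C-2; a methyl group at C-3.
Substituent prefixes are cited in alphabetical order (multiplying prefixes like di-/tri- are ignored for ordering).
The name is 2-chloro-2-iodo-3-methylnonan-5-one.

2-chloro-2-iodo-3-methylnonan-5-one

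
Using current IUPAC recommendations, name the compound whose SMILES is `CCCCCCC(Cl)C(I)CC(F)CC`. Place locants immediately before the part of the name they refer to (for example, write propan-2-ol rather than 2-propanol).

6-chloro-3-fluoro-5-iodododecane

The longest continuous carbon chain has 12 atoms, so the parent hydride is dodecane.
Choose the numbering such that the substituent locant set {3,5,6} is lower than {7,8,10} at the first point of difference.
With this numbering: a chloro group at C-6; a fluoro group at C-3; an iodo group at C-5.
Prefixes are listed alphabetically: chloro, fluoro, iodo.
The name is 6-chloro-3-fluoro-5-iodododecane.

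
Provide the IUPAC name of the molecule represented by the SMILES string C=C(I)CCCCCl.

6-chloro-2-iodohex-1-ene

The longest chain bearing the multiple bond is 6 carbons long (hexane).
A C=C double bond in the chain gives the infix -ene-.
Choose the numbering such that numbering from this end puts the double bond at C-1 rather than C-5.
With this numbering: the double bond between C-1 and C-2; a chloro group at C-6; an iodo group at C-2.
Prefixes are listed alphabetically: chloro, iodo.
Assembling the pieces gives 6-chloro-2-iodohex-1-ene.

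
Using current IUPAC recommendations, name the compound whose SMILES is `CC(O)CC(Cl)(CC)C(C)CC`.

4-chloro-4-ethyl-5-methylheptan-2-ol

Counting along the main chain through the –OH group gives 7 carbons: the parent is heptane.
The principal characteristic group is an alcohol (–OH), named with the suffix -ol.
Number the chain so that numbering from this end puts the hydroxyl group at C-2 rather than C-6.
This places the hydroxyl at C-2; a chloro group at C-4; an ethyl group at C-4; a methyl group at C-5.
Prefixes are listed alphabetically: chloro, ethyl, methyl.
Assembling the pieces gives 4-chloro-4-ethyl-5-methylheptan-2-ol.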